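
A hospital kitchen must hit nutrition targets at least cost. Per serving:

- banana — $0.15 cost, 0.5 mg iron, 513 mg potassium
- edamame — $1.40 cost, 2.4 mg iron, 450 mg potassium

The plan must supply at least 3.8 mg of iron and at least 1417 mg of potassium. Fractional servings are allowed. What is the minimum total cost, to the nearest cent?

Two binding constraints pin down two serving amounts, so the optimal mix uses at most two foods. The candidates are each food alone (scaled to the tighter of iron/potassium) and each pair with both constraints tight.
banana only: max(3.8/0.5, 1417/513) = 7.6 servings → $1.14.
edamame only: max(3.8/2.4, 1417/450) = 3.149 servings → $4.41.
banana + edamame with both tight: 1.68 servings and 1.233 servings → $1.98.
So the least-cost plan costs $1.14.

$1.14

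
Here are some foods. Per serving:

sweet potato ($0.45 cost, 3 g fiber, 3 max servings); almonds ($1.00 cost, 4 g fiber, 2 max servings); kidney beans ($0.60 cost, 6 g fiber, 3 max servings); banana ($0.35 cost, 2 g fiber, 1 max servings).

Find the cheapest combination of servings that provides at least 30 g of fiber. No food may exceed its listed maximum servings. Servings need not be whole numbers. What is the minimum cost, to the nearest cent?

Cost per g of fiber: kidney beans $0.1000, sweet potato $0.1500, banana $0.1750, almonds $0.2500.
Take 3 servings of kidney beans: +18.0 g fiber for $1.80 (total $1.80, still need 12.0 g).
Take 3 servings of sweet potato: +9.0 g fiber for $1.35 (total $3.15, still need 3.0 g).
Take 1 serving of banana: +2.0 g fiber for $0.35 (total $3.50, still need 1.0 g).
Take 0.25 servings of almonds: +1.0 g fiber for $0.25 (total $3.75, still need 0.0 g).
Greedy by cheapest-per-g is optimal for a single linear constraint, so the minimum cost is $3.75.

$3.75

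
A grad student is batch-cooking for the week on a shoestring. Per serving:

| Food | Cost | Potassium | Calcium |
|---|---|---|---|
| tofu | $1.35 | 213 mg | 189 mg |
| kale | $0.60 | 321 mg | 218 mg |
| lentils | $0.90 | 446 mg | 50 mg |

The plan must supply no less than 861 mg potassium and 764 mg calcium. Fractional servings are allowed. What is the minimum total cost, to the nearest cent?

tofu only: max(861/213, 764/189) = 4.042 servings → $5.46.
kale only: max(861/321, 764/218) = 3.505 servings → $2.10.
lentils only: max(861/446, 764/50) = 15.28 servings → $13.75.
tofu + kale: intersection lies outside the first quadrant.
tofu + lentils: the both-tight solution has a negative serving — not a feasible corner.
kale + lentils with both targets exact would need a negative amount; discard.
The minimum over all feasible corners is $2.10.

$2.10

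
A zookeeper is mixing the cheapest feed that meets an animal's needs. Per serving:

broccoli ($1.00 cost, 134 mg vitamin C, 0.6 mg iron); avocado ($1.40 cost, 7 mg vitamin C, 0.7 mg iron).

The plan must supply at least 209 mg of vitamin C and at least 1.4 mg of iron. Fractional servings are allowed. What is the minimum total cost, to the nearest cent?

With two linear requirements the optimum uses one or two foods; enumerate the corners.
broccoli only: max(209/134, 1.4/0.6) = 2.333 servings → $2.33.
avocado only: max(209/7, 1.4/0.7) = 29.86 servings → $41.80.
broccoli + avocado with both tight: 1.523 servings and 0.6942 servings → $2.50.
Cheapest feasible corner: $2.33.

$2.33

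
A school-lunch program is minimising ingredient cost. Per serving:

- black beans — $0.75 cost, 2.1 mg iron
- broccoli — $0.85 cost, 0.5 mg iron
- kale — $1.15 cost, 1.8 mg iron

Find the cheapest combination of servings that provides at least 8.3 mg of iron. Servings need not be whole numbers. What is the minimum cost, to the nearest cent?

Cost per mg of iron: black beans $0.3571, kale $0.6389, broccoli $1.7000.
With no serving limits, use only black beans: 8.3 mg / 2.1 mg = 3.952 servings × $0.75 = $2.96.

$2.96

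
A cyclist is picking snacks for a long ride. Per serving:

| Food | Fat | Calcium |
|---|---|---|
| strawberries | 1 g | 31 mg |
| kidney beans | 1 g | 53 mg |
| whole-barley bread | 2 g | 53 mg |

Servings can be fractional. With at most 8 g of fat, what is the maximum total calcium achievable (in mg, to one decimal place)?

Calcium per g fat: kidney beans 53, strawberries 31, whole-barley bread 26.5.
With no serving limits, spend the whole fat allowance on kidney beans: 8 g / 1 g × 53 mg = 424.0 mg.

424.0 mg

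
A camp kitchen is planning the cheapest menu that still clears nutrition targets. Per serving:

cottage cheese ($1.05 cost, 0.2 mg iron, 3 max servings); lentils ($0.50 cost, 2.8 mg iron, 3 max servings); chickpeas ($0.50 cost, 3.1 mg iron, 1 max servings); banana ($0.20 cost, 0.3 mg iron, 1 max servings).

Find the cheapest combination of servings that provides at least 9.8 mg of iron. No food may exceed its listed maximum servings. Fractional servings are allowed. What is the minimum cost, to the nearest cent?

Cost per mg of iron: chickpeas $0.1613, lentils $0.1786, banana $0.6667, cottage cheese $5.2500.
Take 1 serving of chickpeas: +3.1 mg iron for $0.50 (total $0.50, still need 6.7 mg).
Take 2.393 servings of lentils: +6.7 mg iron for $1.20 (total $1.70, still need 0.0 mg).
Greedy by cheapest-per-mg is optimal for a single linear constraint, so the minimum cost is $1.70.

$1.70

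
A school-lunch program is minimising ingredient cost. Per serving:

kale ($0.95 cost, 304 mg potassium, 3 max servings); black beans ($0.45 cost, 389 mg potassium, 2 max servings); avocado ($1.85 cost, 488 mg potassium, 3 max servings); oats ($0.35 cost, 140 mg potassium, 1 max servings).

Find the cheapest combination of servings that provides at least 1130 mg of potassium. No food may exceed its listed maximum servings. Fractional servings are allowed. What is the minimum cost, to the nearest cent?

Cost per mg of potassium: black beans $0.0012, oats $0.0025, kale $0.0031, avocado $0.0038.
Take 2 servings of black beans: +778.0 mg potassium for $0.90 (total $0.90, still need 352.0 mg).
Take 1 serving of oats: +140.0 mg potassium for $0.35 (total $1.25, still need 212.0 mg).
Take 0.6974 servings of kale: +212.0 mg potassium for $0.66 (total $1.91, still need 0.0 mg).
Greedy by cheapest-per-mg is optimal for a single linear constraint, so the minimum cost is $1.91.

$1.91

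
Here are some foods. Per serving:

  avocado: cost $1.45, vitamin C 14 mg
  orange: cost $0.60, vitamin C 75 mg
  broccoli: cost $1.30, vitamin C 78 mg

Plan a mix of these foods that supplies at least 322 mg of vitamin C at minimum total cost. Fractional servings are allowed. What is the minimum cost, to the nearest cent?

Cost per mg of vitamin C: orange $0.0080, broccoli $0.0167, avocado $0.1036.
With no serving limits, use only orange: 322 mg / 75 mg = 4.293 servings × $0.60 = $2.58.

$2.58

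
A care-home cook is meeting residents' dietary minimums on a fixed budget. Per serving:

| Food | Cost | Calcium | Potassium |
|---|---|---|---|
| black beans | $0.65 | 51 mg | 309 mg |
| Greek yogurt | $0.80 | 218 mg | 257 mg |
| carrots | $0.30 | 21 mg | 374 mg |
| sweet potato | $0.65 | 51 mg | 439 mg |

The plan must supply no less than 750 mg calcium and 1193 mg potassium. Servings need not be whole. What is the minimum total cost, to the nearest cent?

With two linear requirements the optimum uses one or two foods; enumerate the corners.
black beans only: max(750/51, 1193/309) = 14.71 servings → $9.56.
Greek yogurt only: max(750/218, 1193/257) = 4.642 servings → $3.71.
carrots only: max(750/21, 1193/374) = 35.71 servings → $10.71.
sweet potato only: max(750/51, 1193/439) = 14.71 servings → $9.56.
black beans + Greek yogurt with both tight: 1.241 servings and 3.15 servings → $3.33.
black beans + carrots with both targets exact would need a negative amount; discard.
black beans + sweet potato with both targets exact would need a negative amount; discard.
Greek yogurt + carrots with both tight: 3.355 servings and 0.8843 servings → $2.95.
Greek yogurt + sweet potato with both tight: 3.25 servings and 0.8151 servings → $3.13.
carrots + sweet potato with both targets exact would need a negative amount; discard.
So the least-cost plan costs $2.95.

$2.95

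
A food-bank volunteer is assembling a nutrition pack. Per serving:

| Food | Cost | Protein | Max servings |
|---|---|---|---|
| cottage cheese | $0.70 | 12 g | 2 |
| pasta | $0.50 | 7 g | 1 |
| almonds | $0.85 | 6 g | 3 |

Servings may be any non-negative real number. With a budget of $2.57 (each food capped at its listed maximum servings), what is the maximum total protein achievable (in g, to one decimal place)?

Protein per dollar: cottage cheese 17.14, pasta 14, almonds 7.059.
Take 2 servings of cottage cheese: spends $1.40, +24.0 g protein (running total 24.0 g).
Take 1 serving of pasta: spends $0.50, +7.0 g protein (running total 31.0 g).
Take 0.7882 servings of almonds: spends $0.67, +4.7 g protein (running total 35.7 g).
Filling greedily by protein-per-dollar is optimal for one linear limit, giving 35.7 g.

35.7 g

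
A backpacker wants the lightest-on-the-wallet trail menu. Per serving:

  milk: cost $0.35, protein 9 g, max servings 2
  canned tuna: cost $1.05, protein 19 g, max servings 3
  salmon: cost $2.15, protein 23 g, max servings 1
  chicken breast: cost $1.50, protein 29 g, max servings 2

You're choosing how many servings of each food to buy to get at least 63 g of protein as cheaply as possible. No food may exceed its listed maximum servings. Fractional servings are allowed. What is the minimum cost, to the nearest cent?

$3.03

Cost per g of protein: milk $0.0389, chicken breast $0.0517, canned tuna $0.0553, salmon $0.0935.
Take 2 servings of milk: +18.0 g protein for $0.70 (total $0.70, still need 45.0 g).
Take 1.552 servings of chicken breast: +45.0 g protein for $2.33 (total $3.03, still need 0.0 g).
Greedy by cheapest-per-g is optimal for a single linear constraint, so the minimum cost is $3.03.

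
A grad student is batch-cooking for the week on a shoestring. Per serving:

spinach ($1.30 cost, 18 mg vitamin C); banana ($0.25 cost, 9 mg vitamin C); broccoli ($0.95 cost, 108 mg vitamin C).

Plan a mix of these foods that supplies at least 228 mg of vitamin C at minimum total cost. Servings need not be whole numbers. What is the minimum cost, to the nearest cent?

Cost per mg of vitamin C: broccoli $0.0088, banana $0.0278, spinach $0.0722.
With no serving limits, use only broccoli: 228 mg / 108 mg = 2.111 servings × $0.95 = $2.01.

$2.01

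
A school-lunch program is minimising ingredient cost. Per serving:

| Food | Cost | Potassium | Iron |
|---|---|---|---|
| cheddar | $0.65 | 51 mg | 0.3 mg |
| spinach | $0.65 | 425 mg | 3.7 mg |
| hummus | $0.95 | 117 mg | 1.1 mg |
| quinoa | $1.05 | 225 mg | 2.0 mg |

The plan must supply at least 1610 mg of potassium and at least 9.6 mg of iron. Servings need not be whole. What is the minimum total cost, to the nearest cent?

A basic optimal solution has at most two foods positive. Try each food alone and each pair with both targets met exactly.
cheddar only: max(1610/51, 9.6/0.3) = 32 servings → $20.80.
spinach only: max(1610/425, 9.6/3.7) = 3.788 servings → $2.46.
hummus only: max(1610/117, 9.6/1.1) = 13.76 servings → $13.07.
quinoa only: max(1610/225, 9.6/2.0) = 7.156 servings → $7.51.
cheddar + spinach with both tight: 30.67 servings and 0.1078 servings → $20.01.
cheddar + hummus with both tight: 30.85 servings and 0.3143 servings → $20.35.
cheddar + quinoa with both tight: 30.72 servings and 0.1913 servings → $20.17.
spinach + hummus: the both-tight solution has a negative serving — not a feasible corner.
spinach + quinoa: the both-tight solution has a negative serving — not a feasible corner.
hummus + quinoa with both targets exact would need a negative amount; discard.
The minimum over all feasible corners is $2.46.

$2.46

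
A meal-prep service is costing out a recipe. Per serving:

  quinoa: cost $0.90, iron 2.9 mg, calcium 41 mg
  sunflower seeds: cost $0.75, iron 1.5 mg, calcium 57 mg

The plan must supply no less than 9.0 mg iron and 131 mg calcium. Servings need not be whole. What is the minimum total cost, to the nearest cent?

Check every corner: each single food scaled to meet both minima, and each pair solved so both constraints bind.
quinoa only: max(9.0/2.9, 131/41) = 3.195 servings → $2.88.
sunflower seeds only: max(9.0/1.5, 131/57) = 6 servings → $4.50.
quinoa + sunflower seeds with both tight: 3.049 servings and 0.105 servings → $2.82.
Cheapest feasible corner: $2.82.

$2.82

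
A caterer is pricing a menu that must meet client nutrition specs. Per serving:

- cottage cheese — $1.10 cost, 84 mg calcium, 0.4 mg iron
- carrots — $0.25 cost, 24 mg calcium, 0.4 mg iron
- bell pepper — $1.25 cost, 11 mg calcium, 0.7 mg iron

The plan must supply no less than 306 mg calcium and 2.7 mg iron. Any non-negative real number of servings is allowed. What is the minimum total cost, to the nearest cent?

$3.19

With two linear requirements the optimum uses one or two foods; enumerate the corners.
cottage cheese only: max(306/84, 2.7/0.4) = 6.75 servings → $7.42.
carrots only: max(306/24, 2.7/0.4) = 12.75 servings → $3.19.
bell pepper only: max(306/11, 2.7/0.7) = 27.82 servings → $34.77.
cottage cheese + carrots with both tight: 2.4 servings and 4.35 servings → $3.73.
cottage cheese + bell pepper with both tight: 3.392 servings and 1.919 servings → $6.13.
carrots + bell pepper: the both-tight solution has a negative serving — not a feasible corner.
Cheapest feasible corner: $3.19.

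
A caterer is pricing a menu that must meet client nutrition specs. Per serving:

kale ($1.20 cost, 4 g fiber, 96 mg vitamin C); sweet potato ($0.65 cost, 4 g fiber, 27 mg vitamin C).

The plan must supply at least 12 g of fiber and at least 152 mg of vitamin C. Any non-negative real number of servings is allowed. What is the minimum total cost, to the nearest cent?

$2.52

This is a tiny linear program; its minimum lies at a vertex of the feasible set. List the vertices and price them.
kale only: max(12/4, 152/96) = 3 servings → $3.60.
sweet potato only: max(12/4, 152/27) = 5.63 servings → $3.66.
kale + sweet potato with both tight: 1.029 servings and 1.971 servings → $2.52.
The minimum over all feasible corners is $2.52.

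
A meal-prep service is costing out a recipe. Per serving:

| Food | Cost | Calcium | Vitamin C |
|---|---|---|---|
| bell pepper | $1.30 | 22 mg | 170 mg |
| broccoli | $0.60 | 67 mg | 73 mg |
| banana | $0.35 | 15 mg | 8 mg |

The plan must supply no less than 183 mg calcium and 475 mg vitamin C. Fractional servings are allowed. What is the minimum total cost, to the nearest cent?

For a min-cost LP with two ≥-constraints, a basic feasible solution has at most two positive variables.
bell pepper only: max(183/22, 475/170) = 8.318 servings → $10.81.
broccoli only: max(183/67, 475/73) = 6.507 servings → $3.90.
banana only: max(183/15, 475/8) = 59.38 servings → $20.78.
bell pepper + broccoli with both tight: 1.887 servings and 2.112 servings → $3.72.
bell pepper + banana with both tight: 2.385 servings and 8.703 servings → $6.15.
broccoli + banana: the both-tight solution has a negative serving — not a feasible corner.
Cheapest feasible corner: $3.72.

$3.72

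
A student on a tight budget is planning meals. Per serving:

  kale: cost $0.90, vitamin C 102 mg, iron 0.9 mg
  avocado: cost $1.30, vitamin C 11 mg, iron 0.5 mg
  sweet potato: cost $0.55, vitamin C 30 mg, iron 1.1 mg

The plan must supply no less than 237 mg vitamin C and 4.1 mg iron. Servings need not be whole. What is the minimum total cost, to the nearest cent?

Compare the cost at each extreme point of the feasible region.
kale only: max(237/102, 4.1/0.9) = 4.556 servings → $4.10.
avocado only: max(237/11, 4.1/0.5) = 21.55 servings → $28.01.
sweet potato only: max(237/30, 4.1/1.1) = 7.9 servings → $4.34.
kale + avocado with both tight: 1.786 servings and 4.985 servings → $8.09.
kale + sweet potato with both tight: 1.616 servings and 2.405 servings → $2.78.
avocado + sweet potato: intersection lies outside the first quadrant.
Cheapest feasible corner: $2.78.

$2.78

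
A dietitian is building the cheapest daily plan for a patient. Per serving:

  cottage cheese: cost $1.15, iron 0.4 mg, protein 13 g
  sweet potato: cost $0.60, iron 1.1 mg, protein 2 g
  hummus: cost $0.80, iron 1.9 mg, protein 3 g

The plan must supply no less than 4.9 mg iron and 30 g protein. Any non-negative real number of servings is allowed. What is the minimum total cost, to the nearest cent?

Minimising a linear cost over {iron ≥ 4.9, protein ≥ 30, servings ≥ 0} — the optimum is at a vertex, using one or two foods.
cottage cheese only: max(4.9/0.4, 30/13) = 12.25 servings → $14.09.
sweet potato only: max(4.9/1.1, 30/2) = 15 servings → $9.00.
hummus only: max(4.9/1.9, 30/3) = 10 servings → $8.00.
cottage cheese + sweet potato with both tight: 1.719 servings and 3.83 servings → $4.27.
cottage cheese + hummus with both tight: 1.8 servings and 2.2 servings → $3.83.
sweet potato + hummus: the both-tight solution has a negative serving — not a feasible corner.
Cheapest feasible corner: $3.83.

$3.83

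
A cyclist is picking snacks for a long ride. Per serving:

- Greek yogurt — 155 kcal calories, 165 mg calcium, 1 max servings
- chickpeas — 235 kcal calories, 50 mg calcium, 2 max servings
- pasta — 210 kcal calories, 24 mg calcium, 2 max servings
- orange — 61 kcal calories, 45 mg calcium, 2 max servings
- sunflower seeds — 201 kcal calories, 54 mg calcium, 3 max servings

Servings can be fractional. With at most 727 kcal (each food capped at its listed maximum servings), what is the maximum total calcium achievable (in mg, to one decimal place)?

375.9 mg

Calcium per kcal: Greek yogurt 1.065, orange 0.7377, sunflower seeds 0.2687, chickpeas 0.2128, pasta 0.1143.
Take 1 serving of Greek yogurt: uses 155 kcal, +165.0 mg calcium (running total 165.0 mg).
Take 2 servings of orange: uses 122 kcal, +90.0 mg calcium (running total 255.0 mg).
Take 2.239 servings of sunflower seeds: uses 450 kcal, +120.9 mg calcium (running total 375.9 mg).
Filling greedily by calcium-per-kcal is optimal for one linear limit, giving 375.9 mg.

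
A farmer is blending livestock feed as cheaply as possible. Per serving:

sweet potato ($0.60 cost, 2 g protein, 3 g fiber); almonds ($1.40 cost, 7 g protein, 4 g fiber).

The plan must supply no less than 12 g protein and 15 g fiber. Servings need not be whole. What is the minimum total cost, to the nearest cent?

A basic optimal solution has at most two foods positive. Try each food alone and each pair with both targets met exactly.
sweet potato only: max(12/2, 15/3) = 6 servings → $3.60.
almonds only: max(12/7, 15/4) = 3.75 servings → $5.25.
sweet potato + almonds with both tight: 4.385 servings and 0.4615 servings → $3.28.
So the least-cost plan costs $3.28.

$3.28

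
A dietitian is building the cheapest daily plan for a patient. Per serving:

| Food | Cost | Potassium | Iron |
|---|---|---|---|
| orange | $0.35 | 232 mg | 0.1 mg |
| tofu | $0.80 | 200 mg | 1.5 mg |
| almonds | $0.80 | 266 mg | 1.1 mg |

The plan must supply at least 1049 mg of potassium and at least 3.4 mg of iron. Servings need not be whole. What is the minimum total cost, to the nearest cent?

Compare the cost at each extreme point of the feasible region.
orange only: max(1049/232, 3.4/0.1) = 34 servings → $11.90.
tofu only: max(1049/200, 3.4/1.5) = 5.245 servings → $4.20.
almonds only: max(1049/266, 3.4/1.1) = 3.944 servings → $3.15.
orange + tofu with both tight: 2.724 servings and 2.085 servings → $2.62.
orange + almonds with both tight: 1.091 servings and 2.992 servings → $2.78.
tofu + almonds: intersection lies outside the first quadrant.
The minimum over all feasible corners is $2.62.

$2.62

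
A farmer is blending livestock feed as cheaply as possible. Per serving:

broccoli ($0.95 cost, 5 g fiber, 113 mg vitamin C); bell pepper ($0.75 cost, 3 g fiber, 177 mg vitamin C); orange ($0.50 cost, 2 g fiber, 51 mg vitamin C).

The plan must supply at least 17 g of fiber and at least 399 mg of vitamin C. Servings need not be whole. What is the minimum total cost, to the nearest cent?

$3.25

Two binding constraints pin down two serving amounts, so the optimal mix uses at most two foods. The candidates are each food alone (scaled to the tighter of fiber/vitamin C) and each pair with both constraints tight.
broccoli only: max(17/5, 399/113) = 3.531 servings → $3.35.
bell pepper only: max(17/3, 399/177) = 5.667 servings → $4.25.
orange only: max(17/2, 399/51) = 8.5 servings → $4.25.
broccoli + bell pepper with both tight: 3.319 servings and 0.1355 servings → $3.25.
broccoli + orange with both tight: 2.379 servings and 2.552 servings → $3.54.
bell pepper + orange: intersection lies outside the first quadrant.
So the least-cost plan costs $3.25.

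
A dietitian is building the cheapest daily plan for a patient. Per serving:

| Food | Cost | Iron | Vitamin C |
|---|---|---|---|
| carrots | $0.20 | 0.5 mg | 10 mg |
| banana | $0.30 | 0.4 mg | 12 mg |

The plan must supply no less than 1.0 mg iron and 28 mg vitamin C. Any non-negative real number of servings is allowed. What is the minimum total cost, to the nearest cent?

A basic optimal solution has at most two foods positive. Try each food alone and each pair with both targets met exactly.
carrots only: max(1.0/0.5, 28/10) = 2.8 servings → $0.56.
banana only: max(1.0/0.4, 28/12) = 2.5 servings → $0.75.
carrots + banana with both tight: 0.4 servings and 2 servings → $0.68.
So the least-cost plan costs $0.56.

$0.56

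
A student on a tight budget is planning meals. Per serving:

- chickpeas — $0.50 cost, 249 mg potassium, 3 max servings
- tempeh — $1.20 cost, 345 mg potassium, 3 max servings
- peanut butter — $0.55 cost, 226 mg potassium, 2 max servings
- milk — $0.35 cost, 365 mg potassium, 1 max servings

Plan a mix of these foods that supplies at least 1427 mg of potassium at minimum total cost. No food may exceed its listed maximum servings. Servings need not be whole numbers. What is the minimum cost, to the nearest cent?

Cost per mg of potassium: milk $0.0010, chickpeas $0.0020, peanut butter $0.0024, tempeh $0.0035.
Take 1 serving of milk: +365.0 mg potassium for $0.35 (total $0.35, still need 1062.0 mg).
Take 3 servings of chickpeas: +747.0 mg potassium for $1.50 (total $1.85, still need 315.0 mg).
Take 1.394 servings of peanut butter: +315.0 mg potassium for $0.77 (total $2.62, still need 0.0 mg).
Filling from the cheapest source first is optimal under one linear minimum: $2.62.

$2.62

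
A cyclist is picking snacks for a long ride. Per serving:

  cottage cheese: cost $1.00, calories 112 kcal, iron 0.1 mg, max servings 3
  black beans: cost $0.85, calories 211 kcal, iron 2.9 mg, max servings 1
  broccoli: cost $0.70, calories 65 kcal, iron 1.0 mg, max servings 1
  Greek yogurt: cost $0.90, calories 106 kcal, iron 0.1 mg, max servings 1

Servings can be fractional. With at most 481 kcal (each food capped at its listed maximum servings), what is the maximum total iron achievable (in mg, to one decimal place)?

Iron per kcal: broccoli 0.01538, black beans 0.01374, Greek yogurt 0.0009434, cottage cheese 0.0008929.
Take 1 serving of broccoli: uses 65 kcal, +1.0 mg iron (running total 1.0 mg).
Take 1 serving of black beans: uses 211 kcal, +2.9 mg iron (running total 3.9 mg).
Take 1 serving of Greek yogurt: uses 106 kcal, +0.1 mg iron (running total 4.0 mg).
Take 0.8839 servings of cottage cheese: uses 99 kcal, +0.1 mg iron (running total 4.1 mg).
Filling greedily by iron-per-kcal is optimal for one linear limit, giving 4.1 mg.

4.1 mg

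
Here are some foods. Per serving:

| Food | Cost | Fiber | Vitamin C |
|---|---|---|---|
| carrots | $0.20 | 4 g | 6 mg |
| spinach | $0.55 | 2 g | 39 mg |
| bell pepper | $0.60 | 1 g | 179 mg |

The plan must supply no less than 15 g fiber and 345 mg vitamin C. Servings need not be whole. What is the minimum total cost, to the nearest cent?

For a min-cost LP with two ≥-constraints, a basic feasible solution has at most two positive variables.
carrots only: max(15/4, 345/6) = 57.5 servings → $11.50.
spinach only: max(15/2, 345/39) = 8.846 servings → $4.87.
bell pepper only: max(15/1, 345/179) = 15 servings → $9.00.
carrots + spinach: the both-tight solution has a negative serving — not a feasible corner.
carrots + bell pepper with both tight: 3.296 servings and 1.817 servings → $1.75.
spinach + bell pepper with both tight: 7.335 servings and 0.3292 servings → $4.23.
The minimum over all feasible corners is $1.75.

$1.75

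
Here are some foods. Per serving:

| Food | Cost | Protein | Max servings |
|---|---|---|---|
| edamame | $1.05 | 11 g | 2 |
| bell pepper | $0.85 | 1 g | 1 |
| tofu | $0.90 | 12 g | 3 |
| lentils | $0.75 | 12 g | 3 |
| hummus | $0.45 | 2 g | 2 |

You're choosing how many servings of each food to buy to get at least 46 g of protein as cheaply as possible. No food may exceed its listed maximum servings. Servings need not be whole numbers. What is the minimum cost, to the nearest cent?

Cost per g of protein: lentils $0.0625, tofu $0.0750, edamame $0.0955, hummus $0.2250, bell pepper $0.8500.
Take 3 servings of lentils: +36.0 g protein for $2.25 (total $2.25, still need 10.0 g).
Take 0.8333 servings of tofu: +10.0 g protein for $0.75 (total $3.00, still need 0.0 g).
Greedy by cheapest-per-g is optimal for a single linear constraint, so the minimum cost is $3.00.

$3.00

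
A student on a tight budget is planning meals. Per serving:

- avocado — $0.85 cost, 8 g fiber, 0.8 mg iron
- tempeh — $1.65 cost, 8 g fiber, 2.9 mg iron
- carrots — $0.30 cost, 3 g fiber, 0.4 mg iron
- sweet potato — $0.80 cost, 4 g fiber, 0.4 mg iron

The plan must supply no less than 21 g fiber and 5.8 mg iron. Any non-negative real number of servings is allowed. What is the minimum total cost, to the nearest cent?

At the optimum either one food covers both requirements or two foods hit both targets exactly; no other combination can be cheaper.
avocado only: max(21/8, 5.8/0.8) = 7.25 servings → $6.16.
tempeh only: max(21/8, 5.8/2.9) = 2.625 servings → $4.33.
carrots only: max(21/3, 5.8/0.4) = 14.5 servings → $4.35.
sweet potato only: max(21/4, 5.8/0.4) = 14.5 servings → $11.60.
avocado + tempeh with both tight: 0.8631 servings and 1.762 servings → $3.64.
avocado + carrots with both targets exact would need a negative amount; discard.
avocado + sweet potato (both tight): parallel constraints — no distinct corner.
tempeh + carrots with both tight: 1.636 servings and 2.636 servings → $3.49.
tempeh + sweet potato with both tight: 1.762 servings and 1.726 servings → $4.29.
carrots + sweet potato: intersection lies outside the first quadrant.
So the least-cost plan costs $3.49.

$3.49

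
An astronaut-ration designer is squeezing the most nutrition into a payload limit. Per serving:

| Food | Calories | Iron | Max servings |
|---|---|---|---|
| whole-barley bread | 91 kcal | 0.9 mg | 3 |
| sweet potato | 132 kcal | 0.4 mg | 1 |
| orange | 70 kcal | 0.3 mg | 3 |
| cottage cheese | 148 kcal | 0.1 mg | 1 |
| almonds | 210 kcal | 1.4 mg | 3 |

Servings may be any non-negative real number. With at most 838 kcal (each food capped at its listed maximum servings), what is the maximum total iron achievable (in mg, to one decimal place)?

6.5 mg

Iron per kcal: whole-barley bread 0.00989, almonds 0.006667, orange 0.004286, sweet potato 0.00303, cottage cheese 0.0006757.
Take 3 servings of whole-barley bread: uses 273 kcal, +2.7 mg iron (running total 2.7 mg).
Take 2.69 servings of almonds: uses 565 kcal, +3.8 mg iron (running total 6.5 mg).
Greedy by best ratio exhausts the calories allowance optimally: 6.5 mg.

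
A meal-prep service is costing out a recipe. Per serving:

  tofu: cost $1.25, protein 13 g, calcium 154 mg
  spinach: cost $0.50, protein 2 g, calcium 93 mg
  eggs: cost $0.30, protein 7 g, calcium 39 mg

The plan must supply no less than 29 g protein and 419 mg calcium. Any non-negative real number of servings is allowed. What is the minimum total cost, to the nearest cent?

Minimising a linear cost over {protein ≥ 29, calcium ≥ 419, servings ≥ 0} — the optimum is at a vertex, using one or two foods.
tofu only: max(29/13, 419/154) = 2.721 servings → $3.40.
spinach only: max(29/2, 419/93) = 14.5 servings → $7.25.
eggs only: max(29/7, 419/39) = 10.74 servings → $3.22.
tofu + spinach with both tight: 2.063 servings and 1.089 servings → $3.12.
tofu + eggs with both targets exact would need a negative amount; discard.
spinach + eggs with both tight: 3.145 servings and 3.244 servings → $2.55.
Cheapest feasible corner: $2.55.

$2.55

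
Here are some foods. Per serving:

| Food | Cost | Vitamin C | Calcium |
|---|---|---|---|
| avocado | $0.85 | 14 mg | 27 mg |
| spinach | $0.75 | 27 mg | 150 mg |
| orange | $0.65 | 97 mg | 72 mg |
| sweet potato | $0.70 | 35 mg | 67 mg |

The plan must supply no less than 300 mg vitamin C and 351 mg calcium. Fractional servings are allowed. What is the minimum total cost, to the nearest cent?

$2.57

avocado only: max(300/14, 351/27) = 21.43 servings → $18.21.
spinach only: max(300/27, 351/150) = 11.11 servings → $8.33.
orange only: max(300/97, 351/72) = 4.875 servings → $3.17.
sweet potato only: max(300/35, 351/67) = 8.571 servings → $6.00.
avocado + spinach: intersection lies outside the first quadrant.
avocado + orange with both tight: 7.726 servings and 1.978 servings → $7.85.
avocado + sweet potato: intersection lies outside the first quadrant.
spinach + orange with both tight: 0.9874 servings and 2.818 servings → $2.57.
spinach + sweet potato: intersection lies outside the first quadrant.
orange + sweet potato with both tight: 1.964 servings and 3.128 servings → $3.47.
So the least-cost plan costs $2.57.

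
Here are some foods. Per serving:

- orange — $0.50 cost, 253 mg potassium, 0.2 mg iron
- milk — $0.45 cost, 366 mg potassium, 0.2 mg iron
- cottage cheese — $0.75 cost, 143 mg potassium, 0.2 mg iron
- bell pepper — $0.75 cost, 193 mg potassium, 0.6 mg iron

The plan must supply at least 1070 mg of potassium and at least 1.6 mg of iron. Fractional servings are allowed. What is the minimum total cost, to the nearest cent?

With two linear requirements the optimum uses one or two foods; enumerate the corners.
orange only: max(1070/253, 1.6/0.2) = 8 servings → $4.00.
milk only: max(1070/366, 1.6/0.2) = 8 servings → $3.60.
cottage cheese only: max(1070/143, 1.6/0.2) = 8 servings → $6.00.
bell pepper only: max(1070/193, 1.6/0.6) = 5.544 servings → $4.16.
orange + milk: intersection lies outside the first quadrant.
orange + cottage cheese: intersection lies outside the first quadrant.
orange + bell pepper with both tight: 2.943 servings and 1.686 servings → $2.74.
milk + cottage cheese: intersection lies outside the first quadrant.
milk + bell pepper with both tight: 1.841 servings and 2.053 servings → $2.37.
cottage cheese + bell pepper with both tight: 7.059 servings and 0.3136 servings → $5.53.
So the least-cost plan costs $2.37.

$2.37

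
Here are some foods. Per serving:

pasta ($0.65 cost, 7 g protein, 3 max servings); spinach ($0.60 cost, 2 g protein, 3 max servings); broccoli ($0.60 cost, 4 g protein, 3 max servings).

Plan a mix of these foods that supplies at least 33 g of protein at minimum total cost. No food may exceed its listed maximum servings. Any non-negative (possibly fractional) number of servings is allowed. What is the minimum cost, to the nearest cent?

Cost per g of protein: pasta $0.0929, broccoli $0.1500, spinach $0.3000.
Take 3 servings of pasta: +21.0 g protein for $1.95 (total $1.95, still need 12.0 g).
Take 3 servings of broccoli: +12.0 g protein for $1.80 (total $3.75, still need 0.0 g).
Filling from the cheapest source first is optimal under one linear minimum: $3.75.

$3.75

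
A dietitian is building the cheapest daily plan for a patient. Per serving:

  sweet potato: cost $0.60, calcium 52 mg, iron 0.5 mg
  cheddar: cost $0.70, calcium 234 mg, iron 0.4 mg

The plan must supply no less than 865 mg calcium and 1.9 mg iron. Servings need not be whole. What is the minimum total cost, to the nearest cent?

For a min-cost LP with two ≥-constraints, a basic feasible solution has at most two positive variables.
sweet potato only: max(865/52, 1.9/0.5) = 16.63 servings → $9.98.
cheddar only: max(865/234, 1.9/0.4) = 4.75 servings → $3.33.
sweet potato + cheddar with both tight: 1.025 servings and 3.469 servings → $3.04.
The minimum over all feasible corners is $3.04.

$3.04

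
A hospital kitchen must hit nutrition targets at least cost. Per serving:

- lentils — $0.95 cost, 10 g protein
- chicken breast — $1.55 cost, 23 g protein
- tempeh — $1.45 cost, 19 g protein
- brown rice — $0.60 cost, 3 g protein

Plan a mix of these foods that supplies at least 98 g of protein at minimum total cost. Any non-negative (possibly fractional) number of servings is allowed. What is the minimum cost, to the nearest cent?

$6.60

Cost per g of protein: chicken breast $0.0674, tempeh $0.0763, lentils $0.0950, brown rice $0.2000.
With no serving limits, use only chicken breast: 98 g / 23 g = 4.261 servings × $1.55 = $6.60.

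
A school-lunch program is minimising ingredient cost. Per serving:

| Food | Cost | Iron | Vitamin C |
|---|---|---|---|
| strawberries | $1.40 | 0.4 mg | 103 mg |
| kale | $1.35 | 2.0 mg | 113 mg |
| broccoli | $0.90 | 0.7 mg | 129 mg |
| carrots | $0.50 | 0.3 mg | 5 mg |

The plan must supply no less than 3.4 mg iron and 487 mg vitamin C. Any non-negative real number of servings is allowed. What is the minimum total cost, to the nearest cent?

$3.70

strawberries only: max(3.4/0.4, 487/103) = 8.5 servings → $11.90.
kale only: max(3.4/2.0, 487/113) = 4.31 servings → $5.82.
broccoli only: max(3.4/0.7, 487/129) = 4.857 servings → $4.37.
carrots only: max(3.4/0.3, 487/5) = 97.4 servings → $48.70.
strawberries + kale with both tight: 3.668 servings and 0.9664 servings → $6.44.
strawberries + broccoli: the both-tight solution has a negative serving — not a feasible corner.
strawberries + carrots with both tight: 4.467 servings and 5.377 servings → $8.94.
kale + broccoli with both tight: 0.5461 servings and 3.297 servings → $3.70.
kale + carrots: the both-tight solution has a negative serving — not a feasible corner.
broccoli + carrots with both tight: 3.668 servings and 2.776 servings → $4.69.
The minimum over all feasible corners is $3.70.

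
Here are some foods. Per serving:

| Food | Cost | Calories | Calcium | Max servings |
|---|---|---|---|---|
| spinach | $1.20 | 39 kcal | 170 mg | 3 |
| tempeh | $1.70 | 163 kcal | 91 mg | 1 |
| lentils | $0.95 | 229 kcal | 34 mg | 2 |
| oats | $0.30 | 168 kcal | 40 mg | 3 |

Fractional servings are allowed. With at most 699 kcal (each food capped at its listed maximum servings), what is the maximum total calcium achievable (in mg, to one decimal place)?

700.8 mg

Calcium per kcal: spinach 4.359, tempeh 0.5583, oats 0.2381, lentils 0.1485.
Take 3 servings of spinach: uses 117 kcal, +510.0 mg calcium (running total 510.0 mg).
Take 1 serving of tempeh: uses 163 kcal, +91.0 mg calcium (running total 601.0 mg).
Take 2.494 servings of oats: uses 419 kcal, +99.8 mg calcium (running total 700.8 mg).
Greedy by best ratio exhausts the calories allowance optimally: 700.8 mg.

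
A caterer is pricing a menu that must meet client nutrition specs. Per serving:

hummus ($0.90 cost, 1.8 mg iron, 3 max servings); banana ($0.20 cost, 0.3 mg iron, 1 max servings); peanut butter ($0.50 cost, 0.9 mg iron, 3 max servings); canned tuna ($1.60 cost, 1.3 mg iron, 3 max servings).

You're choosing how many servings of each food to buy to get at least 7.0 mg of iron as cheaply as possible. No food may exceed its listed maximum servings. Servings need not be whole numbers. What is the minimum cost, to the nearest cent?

$3.59

Cost per mg of iron: hummus $0.5000, peanut butter $0.5556, banana $0.6667, canned tuna $1.2308.
Take 3 servings of hummus: +5.4 mg iron for $2.70 (total $2.70, still need 1.6 mg).
Take 1.778 servings of peanut butter: +1.6 mg iron for $0.89 (total $3.59, still need 0.0 mg).
Greedy by cheapest-per-mg is optimal for a single linear constraint, so the minimum cost is $3.59.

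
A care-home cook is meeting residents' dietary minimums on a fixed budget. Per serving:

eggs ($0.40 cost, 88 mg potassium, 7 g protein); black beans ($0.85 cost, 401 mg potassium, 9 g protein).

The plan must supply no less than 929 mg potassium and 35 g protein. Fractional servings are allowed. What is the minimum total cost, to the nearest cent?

$2.57

With two linear requirements the optimum uses one or two foods; enumerate the corners.
eggs only: max(929/88, 35/7) = 10.56 servings → $4.22.
black beans only: max(929/401, 35/9) = 3.889 servings → $3.31.
eggs + black beans with both tight: 2.816 servings and 1.699 servings → $2.57.
Cheapest feasible corner: $2.57.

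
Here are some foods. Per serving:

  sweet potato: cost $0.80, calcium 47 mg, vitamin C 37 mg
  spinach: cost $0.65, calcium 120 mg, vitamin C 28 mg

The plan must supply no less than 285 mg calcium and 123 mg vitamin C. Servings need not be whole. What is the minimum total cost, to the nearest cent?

With two linear requirements the optimum uses one or two foods; enumerate the corners.
sweet potato only: max(285/47, 123/37) = 6.064 servings → $4.85.
spinach only: max(285/120, 123/28) = 4.393 servings → $2.86.
sweet potato + spinach with both tight: 2.17 servings and 1.525 servings → $2.73.
The minimum over all feasible corners is $2.73.

$2.73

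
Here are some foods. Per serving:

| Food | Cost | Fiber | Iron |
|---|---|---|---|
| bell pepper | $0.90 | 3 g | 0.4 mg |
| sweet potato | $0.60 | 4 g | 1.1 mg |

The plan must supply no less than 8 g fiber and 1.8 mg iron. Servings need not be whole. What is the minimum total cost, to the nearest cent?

A basic optimal solution has at most two foods positive. Try each food alone and each pair with both targets met exactly.
bell pepper only: max(8/3, 1.8/0.4) = 4.5 servings → $4.05.
sweet potato only: max(8/4, 1.8/1.1) = 2 servings → $1.20.
bell pepper + sweet potato with both tight: 0.9412 servings and 1.294 servings → $1.62.
So the least-cost plan costs $1.20.

$1.20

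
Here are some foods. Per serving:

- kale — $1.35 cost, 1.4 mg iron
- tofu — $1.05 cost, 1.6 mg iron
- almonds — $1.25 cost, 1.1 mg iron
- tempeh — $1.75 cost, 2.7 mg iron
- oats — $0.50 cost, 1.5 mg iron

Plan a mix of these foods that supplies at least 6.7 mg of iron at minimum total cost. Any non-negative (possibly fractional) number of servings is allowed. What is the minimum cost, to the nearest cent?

$2.23

Cost per mg of iron: oats $0.3333, tempeh $0.6481, tofu $0.6562, kale $0.9643, almonds $1.1364.
With no serving limits, use only oats: 6.7 mg / 1.5 mg = 4.467 servings × $0.50 = $2.23.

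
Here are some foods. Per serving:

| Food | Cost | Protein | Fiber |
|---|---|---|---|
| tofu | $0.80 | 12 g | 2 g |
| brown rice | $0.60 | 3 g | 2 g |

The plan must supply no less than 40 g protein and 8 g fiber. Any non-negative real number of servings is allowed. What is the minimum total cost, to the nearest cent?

$3.02

A basic optimal solution has at most two foods positive. Try each food alone and each pair with both targets met exactly.
tofu only: max(40/12, 8/2) = 4 servings → $3.20.
brown rice only: max(40/3, 8/2) = 13.33 servings → $8.00.
tofu + brown rice with both tight: 3.111 servings and 0.8889 servings → $3.02.
The minimum over all feasible corners is $3.02.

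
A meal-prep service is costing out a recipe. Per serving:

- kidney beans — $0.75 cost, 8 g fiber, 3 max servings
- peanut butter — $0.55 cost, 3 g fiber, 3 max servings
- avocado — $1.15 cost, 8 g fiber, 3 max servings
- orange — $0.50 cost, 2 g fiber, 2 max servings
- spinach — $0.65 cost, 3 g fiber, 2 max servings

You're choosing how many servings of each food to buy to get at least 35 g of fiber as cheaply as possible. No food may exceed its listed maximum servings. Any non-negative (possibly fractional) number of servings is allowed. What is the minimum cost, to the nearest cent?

$3.83

Cost per g of fiber: kidney beans $0.0938, avocado $0.1437, peanut butter $0.1833, spinach $0.2167, orange $0.2500.
Take 3 servings of kidney beans: +24.0 g fiber for $2.25 (total $2.25, still need 11.0 g).
Take 1.375 servings of avocado: +11.0 g fiber for $1.58 (total $3.83, still need 0.0 g).
Greedy by cheapest-per-g is optimal for a single linear constraint, so the minimum cost is $3.83.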